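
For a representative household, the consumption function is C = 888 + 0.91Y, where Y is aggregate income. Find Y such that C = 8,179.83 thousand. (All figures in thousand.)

888 + 0.91Y = 8179.83
0.91Y = 7291.83, so Y = 7291.83/0.91 = 8013

Y = 8013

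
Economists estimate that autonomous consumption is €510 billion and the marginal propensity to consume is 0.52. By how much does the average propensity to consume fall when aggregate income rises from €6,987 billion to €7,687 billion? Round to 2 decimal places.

At Y = 6987: C = 510 + 0.52(6987) = 4143.24, APC = 4143.24/6987 = 0.593
At Y = 7687: C = 4507.24, APC = 4507.24/7687 = 0.586
Fall in APC = 0.593 − 0.586 = 0.007 ≈ 0.01

ΔAPC = 0.01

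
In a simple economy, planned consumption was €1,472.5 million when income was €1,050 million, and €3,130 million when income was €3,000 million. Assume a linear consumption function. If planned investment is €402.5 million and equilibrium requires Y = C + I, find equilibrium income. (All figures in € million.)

MPC = (3130 − 1472.5)/(3000 − 1050) = 1657.5/1950 = 0.85
a = 1472.5 − 0.85(1050) = 580
Equilibrium: Y = 580 + 0.85Y + 402.5
0.15Y = 982.5, so Y = 982.5/0.15 = 6550

Y = 6550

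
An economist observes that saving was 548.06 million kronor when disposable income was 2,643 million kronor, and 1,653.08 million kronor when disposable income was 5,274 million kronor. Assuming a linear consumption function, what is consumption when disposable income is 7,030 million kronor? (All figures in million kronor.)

MPS = ΔS/ΔY = (1653.08 − 548.06)/(5274 − 2643) = 1105.02/2631 = 0.42
MPC = 1 − MPS = 0.58
Autonomous saving = 548.06 − 0.42(2643) = -562, so a = 562
C = 562 + 0.58(7030) = 562 + 4077.4 = 4639.4

C = 4639.4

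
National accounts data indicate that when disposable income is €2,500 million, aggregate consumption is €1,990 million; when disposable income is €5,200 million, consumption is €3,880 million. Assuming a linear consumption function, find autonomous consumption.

MPC = ΔC/ΔY = (3880 − 1990)/(5200 − 2500) = 1890/2700 = 0.7
a = C − MPC·Y = 1990 − 0.7(2500) = 1990 − 1750 = 240

a = 240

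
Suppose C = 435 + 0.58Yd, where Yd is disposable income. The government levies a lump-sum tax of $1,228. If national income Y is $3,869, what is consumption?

Yd = Y − T = 3869 − 1228 = 2641
C = 435 + 0.58(2641) = 435 + 1531.78 = 1966.78

C = 1966.78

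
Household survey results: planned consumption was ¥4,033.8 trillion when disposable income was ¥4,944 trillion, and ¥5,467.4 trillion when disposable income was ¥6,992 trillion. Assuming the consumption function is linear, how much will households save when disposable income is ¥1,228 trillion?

MPC = (5467.4 − 4033.8)/(6992 − 4944) = 1433.6/2048 = 0.7
a = 4033.8 − 0.7(4944) = 4033.8 − 3460.8 = 573
C = 573 + 0.7(1228) = 1432.6
S = 1228 − 1432.6 = -204.6

S = -204.6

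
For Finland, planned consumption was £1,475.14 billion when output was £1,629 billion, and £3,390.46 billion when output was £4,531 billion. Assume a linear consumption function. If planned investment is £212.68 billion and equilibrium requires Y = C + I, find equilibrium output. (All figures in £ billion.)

Y = 1802

MPC = (3390.46 − 1475.14)/(4531 − 1629) = 1915.32/2902 = 0.66
a = 1475.14 − 0.66(1629) = 400
Equilibrium: Y = 400 + 0.66Y + 212.68
0.34Y = 612.68, so Y = 612.68/0.34 = 1802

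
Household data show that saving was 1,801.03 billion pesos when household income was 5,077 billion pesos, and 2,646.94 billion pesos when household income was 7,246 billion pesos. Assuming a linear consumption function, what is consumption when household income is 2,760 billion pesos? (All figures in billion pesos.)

C = 1862.6

MPS = ΔS/ΔY = (2646.94 − 1801.03)/(7246 − 5077) = 845.91/2169 = 0.39
MPC = 1 − MPS = 0.61
Autonomous saving = 1801.03 − 0.39(5077) = -179, so a = 179
C = 179 + 0.61(2760) = 179 + 1683.6 = 1862.6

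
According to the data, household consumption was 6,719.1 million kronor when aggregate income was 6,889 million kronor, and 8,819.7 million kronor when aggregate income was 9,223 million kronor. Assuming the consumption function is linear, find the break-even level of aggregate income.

MPC = (8819.7 − 6719.1)/(9223 − 6889) = 2100.6/2334 = 0.9
a = 6719.1 − 0.9(6889) = 6719.1 − 6200.1 = 519
Break-even: Y = a/(1−MPC) = 519/0.1 = 5190

Y = 5190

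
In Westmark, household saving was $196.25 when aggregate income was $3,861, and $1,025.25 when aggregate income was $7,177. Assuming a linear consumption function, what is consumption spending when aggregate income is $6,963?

C = 5991.25

MPS = ΔS/ΔY = (1025.25 − 196.25)/(7177 − 3861) = 829/3316 = 0.25
MPC = 1 − MPS = 0.75
Autonomous saving = 196.25 − 0.25(3861) = -769, so a = 769
C = 769 + 0.75(6963) = 769 + 5222.25 = 5991.25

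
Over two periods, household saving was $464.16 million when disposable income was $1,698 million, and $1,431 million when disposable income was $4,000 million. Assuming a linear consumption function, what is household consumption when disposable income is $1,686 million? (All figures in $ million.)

MPS = ΔS/ΔY = (1431 − 464.16)/(4000 − 1698) = 966.84/2302 = 0.42
MPC = 1 − MPS = 0.58
Autonomous saving = 464.16 − 0.42(1698) = -249, so a = 249
C = 249 + 0.58(1686) = 249 + 977.88 = 1226.88

C = 1226.88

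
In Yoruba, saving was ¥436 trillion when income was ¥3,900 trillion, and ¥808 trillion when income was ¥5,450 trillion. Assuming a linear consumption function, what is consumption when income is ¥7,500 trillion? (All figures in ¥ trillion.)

MPS = ΔS/ΔY = (808 − 436)/(5450 − 3900) = 372/1550 = 0.24
MPC = 1 − MPS = 0.76
Autonomous saving = 436 − 0.24(3900) = -500, so a = 500
C = 500 + 0.76(7500) = 500 + 5700 = 6200

C = 6200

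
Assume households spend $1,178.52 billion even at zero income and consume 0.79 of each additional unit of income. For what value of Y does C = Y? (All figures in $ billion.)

Y = 5612

At break-even, C = Y: 1178.52 + 0.79Y = Y
0.21Y = 1178.52, so Y = 1178.52/0.21 = 5612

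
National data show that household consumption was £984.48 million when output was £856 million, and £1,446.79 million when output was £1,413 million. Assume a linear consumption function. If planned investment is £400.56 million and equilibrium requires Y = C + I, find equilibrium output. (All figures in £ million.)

MPC = (1446.79 − 984.48)/(1413 − 856) = 462.31/557 = 0.83
a = 984.48 − 0.83(856) = 274
Equilibrium: Y = 274 + 0.83Y + 400.56
0.17Y = 674.56, so Y = 674.56/0.17 = 3968

Y = 3968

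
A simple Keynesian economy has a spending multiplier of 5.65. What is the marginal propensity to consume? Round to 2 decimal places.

k = 1/(1 − MPC), so 1 − MPC = 1/k = 1/5.65 = 0.1770
MPC = 1 − 0.1770 = 0.82

MPC = 0.82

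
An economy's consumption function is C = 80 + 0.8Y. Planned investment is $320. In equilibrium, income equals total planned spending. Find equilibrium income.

Y = 2000

Y = C + I = 80 + 0.8Y + 320
Y − 0.8Y = 400
0.2Y = 400, so Y = 400/0.2 = 2000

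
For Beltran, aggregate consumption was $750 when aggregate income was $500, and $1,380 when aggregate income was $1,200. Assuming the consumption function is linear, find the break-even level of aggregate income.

Y = 3000

MPC = (1380 − 750)/(1200 − 500) = 630/700 = 0.9
a = 750 − 0.9(500) = 750 − 450 = 300
Break-even: Y = a/(1−MPC) = 300/0.1 = 3000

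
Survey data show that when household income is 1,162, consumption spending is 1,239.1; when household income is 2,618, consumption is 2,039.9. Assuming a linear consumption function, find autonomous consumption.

a = 600

MPC = ΔC/ΔY = (2039.9 − 1239.1)/(2618 − 1162) = 800.8/1456 = 0.55
a = C − MPC·Y = 1239.1 − 0.55(1162) = 1239.1 − 639.1 = 600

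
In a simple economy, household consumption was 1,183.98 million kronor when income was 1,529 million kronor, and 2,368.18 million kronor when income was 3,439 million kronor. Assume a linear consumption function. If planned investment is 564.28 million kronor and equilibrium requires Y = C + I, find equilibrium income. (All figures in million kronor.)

Y = 2106

MPC = (2368.18 − 1183.98)/(3439 − 1529) = 1184.2/1910 = 0.62
a = 1183.98 − 0.62(1529) = 236
Equilibrium: Y = 236 + 0.62Y + 564.28
0.38Y = 800.28, so Y = 800.28/0.38 = 2106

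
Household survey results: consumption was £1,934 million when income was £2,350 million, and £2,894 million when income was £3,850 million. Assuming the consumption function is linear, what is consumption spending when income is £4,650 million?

C = 3406

MPC = (2894 − 1934)/(3850 − 2350) = 960/1500 = 0.64
a = 1934 − 0.64(2350) = 1934 − 1504 = 430
C = 430 + 0.64(4650) = 430 + 2976 = 3406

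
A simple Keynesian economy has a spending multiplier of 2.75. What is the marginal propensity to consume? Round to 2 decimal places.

k = 1/(1 − MPC), so 1 − MPC = 1/k = 1/2.75 = 0.3636
MPC = 1 − 0.3636 = 0.64

MPC = 0.64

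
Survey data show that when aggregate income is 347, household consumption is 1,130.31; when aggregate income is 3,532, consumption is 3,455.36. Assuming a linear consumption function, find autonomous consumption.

a = 877

MPC = ΔC/ΔY = (3455.36 − 1130.31)/(3532 − 347) = 2325.05/3185 = 0.73
a = C − MPC·Y = 1130.31 − 0.73(347) = 1130.31 − 253.31 = 877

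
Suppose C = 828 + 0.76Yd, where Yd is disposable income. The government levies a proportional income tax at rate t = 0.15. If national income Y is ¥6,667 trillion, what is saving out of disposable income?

S = 532.068

Yd = (1 − 0.15)(6667) = 0.85(6667) = 5666.95
C = 828 + 0.76(5666.95) = 828 + 4306.882 = 5134.882
S = Yd − C = 5666.95 − 5134.882 = 532.068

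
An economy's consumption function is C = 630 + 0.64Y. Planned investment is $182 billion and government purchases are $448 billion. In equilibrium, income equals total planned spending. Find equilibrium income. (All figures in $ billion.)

Y = C + I + G = 630 + 0.64Y + 182 + 448
Y − 0.64Y = 1260
0.36Y = 1260, so Y = 1260/0.36 = 3500

Y = 3500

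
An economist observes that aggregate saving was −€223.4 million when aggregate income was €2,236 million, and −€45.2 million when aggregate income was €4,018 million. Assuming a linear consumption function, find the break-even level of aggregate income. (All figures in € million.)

MPS = ΔS/ΔY = (-45.2 − (-223.4))/(4018 − 2236) = 178.2/1782 = 0.1
MPC = 1 − MPS = 0.9
From S(2236) = -223.4: −a + 0.1(2236) = -223.4, so a = 223.6 − (-223.4) = 447
Break-even (S = 0): Y = a/MPS = 447/0.1 = 4470

Y = 4470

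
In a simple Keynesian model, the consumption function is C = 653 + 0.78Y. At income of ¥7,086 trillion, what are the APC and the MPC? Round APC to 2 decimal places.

MPC = 0.78 (the slope of the consumption function)
C = 653 + 0.78(7086) = 6180.08, so APC = 6180.08/7086 = 0.87

APC = 0.87; MPC = 0.78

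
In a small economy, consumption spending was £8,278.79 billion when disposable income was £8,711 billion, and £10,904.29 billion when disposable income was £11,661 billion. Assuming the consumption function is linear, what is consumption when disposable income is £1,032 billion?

C = 1444.48

MPC = (10904.29 − 8278.79)/(11661 − 8711) = 2625.5/2950 = 0.89
a = 8278.79 − 0.89(8711) = 8278.79 − 7752.79 = 526
C = 526 + 0.89(1032) = 526 + 918.48 = 1444.48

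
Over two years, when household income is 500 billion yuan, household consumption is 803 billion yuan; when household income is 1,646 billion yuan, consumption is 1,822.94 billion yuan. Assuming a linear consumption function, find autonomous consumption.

MPC = ΔC/ΔY = (1822.94 − 803)/(1646 − 500) = 1019.94/1146 = 0.89
a = C − MPC·Y = 803 − 0.89(500) = 803 − 445 = 358

a = 358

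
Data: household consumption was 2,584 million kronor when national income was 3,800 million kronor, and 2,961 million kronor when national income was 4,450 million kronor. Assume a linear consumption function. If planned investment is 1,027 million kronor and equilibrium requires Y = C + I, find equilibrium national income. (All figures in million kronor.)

MPC = (2961 − 2584)/(4450 − 3800) = 377/650 = 0.58
a = 2584 − 0.58(3800) = 380
Equilibrium: Y = 380 + 0.58Y + 1027
0.42Y = 1407, so Y = 1407/0.42 = 3350

Y = 3350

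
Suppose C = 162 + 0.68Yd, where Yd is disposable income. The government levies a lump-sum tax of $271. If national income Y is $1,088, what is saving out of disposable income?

S = 99.44

Yd = Y − T = 1088 − 271 = 817
C = 162 + 0.68(817) = 162 + 555.56 = 717.56
S = Yd − C = 817 − 717.56 = 99.44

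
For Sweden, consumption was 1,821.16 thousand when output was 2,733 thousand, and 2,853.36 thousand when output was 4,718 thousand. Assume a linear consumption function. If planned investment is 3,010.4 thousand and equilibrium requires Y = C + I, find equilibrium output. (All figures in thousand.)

Y = 7105

MPC = (2853.36 − 1821.16)/(4718 − 2733) = 1032.2/1985 = 0.52
a = 1821.16 − 0.52(2733) = 400
Equilibrium: Y = 400 + 0.52Y + 3010.4
0.48Y = 3410.4, so Y = 3410.4/0.48 = 7105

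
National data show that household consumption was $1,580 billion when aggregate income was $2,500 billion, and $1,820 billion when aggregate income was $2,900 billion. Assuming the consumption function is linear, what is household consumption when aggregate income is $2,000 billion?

C = 1280

MPC = (1820 − 1580)/(2900 − 2500) = 240/400 = 0.6
a = 1580 − 0.6(2500) = 1580 − 1500 = 80
C = 80 + 0.6(2000) = 80 + 1200 = 1280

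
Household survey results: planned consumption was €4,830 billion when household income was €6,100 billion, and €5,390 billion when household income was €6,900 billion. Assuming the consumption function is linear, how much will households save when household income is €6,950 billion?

MPC = (5390 − 4830)/(6900 − 6100) = 560/800 = 0.7
a = 4830 − 0.7(6100) = 4830 − 4270 = 560
C = 560 + 0.7(6950) = 5425
S = 6950 − 5425 = 1525

S = 1525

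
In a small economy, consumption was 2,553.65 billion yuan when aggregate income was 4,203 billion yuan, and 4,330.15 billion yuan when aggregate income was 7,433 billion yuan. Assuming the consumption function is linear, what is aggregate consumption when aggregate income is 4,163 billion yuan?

MPC = (4330.15 − 2553.65)/(7433 − 4203) = 1776.5/3230 = 0.55
a = 2553.65 − 0.55(4203) = 2553.65 − 2311.65 = 242
C = 242 + 0.55(4163) = 242 + 2289.65 = 2531.65

C = 2531.65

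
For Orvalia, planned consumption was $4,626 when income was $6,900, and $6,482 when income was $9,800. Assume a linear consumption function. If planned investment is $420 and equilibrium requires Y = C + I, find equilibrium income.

MPC = (6482 − 4626)/(9800 − 6900) = 1856/2900 = 0.64
a = 4626 − 0.64(6900) = 210
Equilibrium: Y = 210 + 0.64Y + 420
0.36Y = 630, so Y = 630/0.36 = 1750

Y = 1750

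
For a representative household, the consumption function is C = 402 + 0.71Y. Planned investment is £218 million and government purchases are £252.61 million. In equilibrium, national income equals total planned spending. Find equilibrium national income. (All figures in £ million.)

Y = C + I + G = 402 + 0.71Y + 218 + 252.61
Y − 0.71Y = 872.61
0.29Y = 872.61, so Y = 872.61/0.29 = 3009

Y = 3009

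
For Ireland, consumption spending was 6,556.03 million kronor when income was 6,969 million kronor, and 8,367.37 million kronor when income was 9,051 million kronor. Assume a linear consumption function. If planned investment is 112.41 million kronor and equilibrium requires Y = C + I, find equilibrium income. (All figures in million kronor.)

MPC = (8367.37 − 6556.03)/(9051 − 6969) = 1811.34/2082 = 0.87
a = 6556.03 − 0.87(6969) = 493
Equilibrium: Y = 493 + 0.87Y + 112.41
0.13Y = 605.41, so Y = 605.41/0.13 = 4657

Y = 4657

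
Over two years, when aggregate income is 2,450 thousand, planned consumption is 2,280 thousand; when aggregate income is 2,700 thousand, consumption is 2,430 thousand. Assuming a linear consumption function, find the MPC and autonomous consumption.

MPC = 0.6; a = 810

MPC = ΔC/ΔY = (2430 − 2280)/(2700 − 2450) = 150/250 = 0.6
a = C − MPC·Y = 2280 − 0.6(2450) = 2280 − 1470 = 810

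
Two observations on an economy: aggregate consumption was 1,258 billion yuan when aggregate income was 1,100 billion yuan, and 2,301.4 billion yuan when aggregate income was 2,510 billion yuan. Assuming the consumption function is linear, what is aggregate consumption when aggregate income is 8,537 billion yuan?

C = 6761.38

MPC = (2301.4 − 1258)/(2510 − 1100) = 1043.4/1410 = 0.74
a = 1258 − 0.74(1100) = 1258 − 814 = 444
C = 444 + 0.74(8537) = 444 + 6317.38 = 6761.38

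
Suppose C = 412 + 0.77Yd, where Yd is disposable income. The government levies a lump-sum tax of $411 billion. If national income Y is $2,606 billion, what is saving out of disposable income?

S = 92.85

Yd = Y − T = 2606 − 411 = 2195
C = 412 + 0.77(2195) = 412 + 1690.15 = 2102.15
S = Yd − C = 2195 − 2102.15 = 92.85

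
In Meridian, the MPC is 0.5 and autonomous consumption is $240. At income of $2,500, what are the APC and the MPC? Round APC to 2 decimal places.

MPC = 0.5 (the slope of the consumption function)
C = 240 + 0.5(2500) = 1490, so APC = 1490/2500 = 0.60

APC = 0.60; MPC = 0.5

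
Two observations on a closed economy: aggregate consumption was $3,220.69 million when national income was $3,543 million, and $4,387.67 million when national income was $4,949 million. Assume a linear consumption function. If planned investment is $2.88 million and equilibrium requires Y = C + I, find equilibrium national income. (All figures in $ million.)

Y = 1664

MPC = (4387.67 − 3220.69)/(4949 − 3543) = 1166.98/1406 = 0.83
a = 3220.69 − 0.83(3543) = 280
Equilibrium: Y = 280 + 0.83Y + 2.88
0.17Y = 282.88, so Y = 282.88/0.17 = 1664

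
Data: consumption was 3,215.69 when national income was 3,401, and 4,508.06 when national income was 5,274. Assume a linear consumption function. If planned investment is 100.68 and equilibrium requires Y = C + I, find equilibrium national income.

Y = 3128

MPC = (4508.06 − 3215.69)/(5274 − 3401) = 1292.37/1873 = 0.69
a = 3215.69 − 0.69(3401) = 869
Equilibrium: Y = 869 + 0.69Y + 100.68
0.31Y = 969.68, so Y = 969.68/0.31 = 3128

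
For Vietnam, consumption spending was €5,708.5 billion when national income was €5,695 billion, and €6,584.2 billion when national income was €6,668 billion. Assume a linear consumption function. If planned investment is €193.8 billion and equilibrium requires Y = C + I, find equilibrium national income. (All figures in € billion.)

Y = 7768

MPC = (6584.2 − 5708.5)/(6668 − 5695) = 875.7/973 = 0.9
a = 5708.5 − 0.9(5695) = 583
Equilibrium: Y = 583 + 0.9Y + 193.8
0.1Y = 776.8, so Y = 776.8/0.1 = 7768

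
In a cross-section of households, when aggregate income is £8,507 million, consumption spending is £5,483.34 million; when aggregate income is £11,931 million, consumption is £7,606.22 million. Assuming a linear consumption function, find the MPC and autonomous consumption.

MPC = 0.62; a = 209

MPC = ΔC/ΔY = (7606.22 − 5483.34)/(11931 − 8507) = 2122.88/3424 = 0.62
a = C − MPC·Y = 5483.34 − 0.62(8507) = 5483.34 − 5274.34 = 209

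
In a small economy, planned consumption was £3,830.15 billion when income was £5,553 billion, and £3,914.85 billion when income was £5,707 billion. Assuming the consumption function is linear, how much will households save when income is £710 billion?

S = -456.5

MPC = (3914.85 − 3830.15)/(5707 − 5553) = 84.7/154 = 0.55
a = 3830.15 − 0.55(5553) = 3830.15 − 3054.15 = 776
C = 776 + 0.55(710) = 1166.5
S = 710 − 1166.5 = -456.5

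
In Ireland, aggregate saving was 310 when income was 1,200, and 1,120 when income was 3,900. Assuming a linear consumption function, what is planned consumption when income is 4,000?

C = 2850

MPS = ΔS/ΔY = (1120 − 310)/(3900 − 1200) = 810/2700 = 0.3
MPC = 1 − MPS = 0.7
Autonomous saving = 310 − 0.3(1200) = -50, so a = 50
C = 50 + 0.7(4000) = 50 + 2800 = 2850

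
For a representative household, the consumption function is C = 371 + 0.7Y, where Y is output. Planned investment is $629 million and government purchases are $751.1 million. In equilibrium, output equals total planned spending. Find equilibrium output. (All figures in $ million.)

Y = C + I + G = 371 + 0.7Y + 629 + 751.1
Y − 0.7Y = 1751.1
0.3Y = 1751.1, so Y = 1751.1/0.3 = 5837

Y = 5837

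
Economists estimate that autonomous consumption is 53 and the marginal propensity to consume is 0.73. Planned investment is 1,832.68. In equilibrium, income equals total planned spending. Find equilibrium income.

Y = 6984

Y = C + I = 53 + 0.73Y + 1832.68
Y − 0.73Y = 1885.68
0.27Y = 1885.68, so Y = 1885.68/0.27 = 6984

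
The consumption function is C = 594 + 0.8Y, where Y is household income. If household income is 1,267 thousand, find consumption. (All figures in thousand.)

C = 1607.6

C = 594 + 0.8(1267) = 594 + 1013.6 = 1607.6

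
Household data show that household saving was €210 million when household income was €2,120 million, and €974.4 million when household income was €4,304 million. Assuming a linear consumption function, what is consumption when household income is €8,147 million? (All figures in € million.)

MPS = ΔS/ΔY = (974.4 − 210)/(4304 − 2120) = 764.4/2184 = 0.35
MPC = 1 − MPS = 0.65
Autonomous saving = 210 − 0.35(2120) = -532, so a = 532
C = 532 + 0.65(8147) = 532 + 5295.55 = 5827.55

C = 5827.55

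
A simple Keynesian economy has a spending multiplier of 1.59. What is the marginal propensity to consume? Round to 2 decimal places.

k = 1/(1 − MPC), so 1 − MPC = 1/k = 1/1.59 = 0.6289
MPC = 1 − 0.6289 = 0.37

MPC = 0.37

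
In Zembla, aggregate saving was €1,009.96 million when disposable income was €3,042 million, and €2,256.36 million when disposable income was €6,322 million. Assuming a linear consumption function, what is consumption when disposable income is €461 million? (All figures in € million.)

MPS = ΔS/ΔY = (2256.36 − 1009.96)/(6322 − 3042) = 1246.4/3280 = 0.38
MPC = 1 − MPS = 0.62
Autonomous saving = 1009.96 − 0.38(3042) = -146, so a = 146
C = 146 + 0.62(461) = 146 + 285.82 = 431.82

C = 431.82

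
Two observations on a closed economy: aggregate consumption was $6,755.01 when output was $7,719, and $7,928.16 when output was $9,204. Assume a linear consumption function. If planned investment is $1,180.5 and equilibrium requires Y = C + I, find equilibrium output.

Y = 8750

MPC = (7928.16 − 6755.01)/(9204 − 7719) = 1173.15/1485 = 0.79
a = 6755.01 − 0.79(7719) = 657
Equilibrium: Y = 657 + 0.79Y + 1180.5
0.21Y = 1837.5, so Y = 1837.5/0.21 = 8750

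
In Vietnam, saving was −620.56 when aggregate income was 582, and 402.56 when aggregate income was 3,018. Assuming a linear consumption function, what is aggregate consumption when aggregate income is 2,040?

C = 2048.2

MPS = ΔS/ΔY = (402.56 − (-620.56))/(3018 − 582) = 1023.12/2436 = 0.42
MPC = 1 − MPS = 0.58
Autonomous saving = -620.56 − 0.42(582) = -865, so a = 865
C = 865 + 0.58(2040) = 865 + 1183.2 = 2048.2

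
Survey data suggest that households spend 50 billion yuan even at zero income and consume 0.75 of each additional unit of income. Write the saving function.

S = -50 + 0.25Y

S = Y − C = Y − (50 + 0.75Y) = -50 + (1 − 0.75)Y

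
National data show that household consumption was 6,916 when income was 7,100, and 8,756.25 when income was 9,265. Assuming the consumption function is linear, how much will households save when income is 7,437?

MPC = (8756.25 − 6916)/(9265 − 7100) = 1840.25/2165 = 0.85
a = 6916 − 0.85(7100) = 6916 − 6035 = 881
C = 881 + 0.85(7437) = 7202.45
S = 7437 − 7202.45 = 234.55

S = 234.55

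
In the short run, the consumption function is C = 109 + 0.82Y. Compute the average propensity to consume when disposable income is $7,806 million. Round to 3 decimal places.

C = 109 + 0.82(7806) = 6509.92
APC = C/Y = 6509.92/7806 = 0.834

APC = 0.834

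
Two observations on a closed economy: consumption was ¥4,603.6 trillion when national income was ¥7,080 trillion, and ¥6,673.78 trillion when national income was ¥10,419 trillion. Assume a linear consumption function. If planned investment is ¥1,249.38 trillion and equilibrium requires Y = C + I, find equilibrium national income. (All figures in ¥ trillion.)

MPC = (6673.78 − 4603.6)/(10419 − 7080) = 2070.18/3339 = 0.62
a = 4603.6 − 0.62(7080) = 214
Equilibrium: Y = 214 + 0.62Y + 1249.38
0.38Y = 1463.38, so Y = 1463.38/0.38 = 3851

Y = 3851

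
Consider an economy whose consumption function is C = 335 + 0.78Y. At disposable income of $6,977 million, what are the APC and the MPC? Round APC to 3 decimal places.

MPC = 0.78 (the slope of the consumption function)
C = 335 + 0.78(6977) = 5777.06, so APC = 5777.06/6977 = 0.828

APC = 0.828; MPC = 0.78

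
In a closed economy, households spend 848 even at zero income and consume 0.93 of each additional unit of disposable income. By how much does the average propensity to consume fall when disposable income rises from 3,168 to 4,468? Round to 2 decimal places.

At Y = 3168: C = 848 + 0.93(3168) = 3794.24, APC = 3794.24/3168 = 1.198
At Y = 4468: C = 5003.24, APC = 5003.24/4468 = 1.120
Fall in APC = 1.198 − 1.120 = 0.078 ≈ 0.08

ΔAPC = 0.08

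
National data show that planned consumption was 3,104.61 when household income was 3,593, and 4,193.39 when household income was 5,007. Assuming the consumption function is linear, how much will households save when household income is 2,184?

MPC = (4193.39 − 3104.61)/(5007 − 3593) = 1088.78/1414 = 0.77
a = 3104.61 − 0.77(3593) = 3104.61 − 2766.61 = 338
C = 338 + 0.77(2184) = 2019.68
S = 2184 − 2019.68 = 164.32

S = 164.32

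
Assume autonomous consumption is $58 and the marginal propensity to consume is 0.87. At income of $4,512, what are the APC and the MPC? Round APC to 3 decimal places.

MPC = 0.87 (the slope of the consumption function)
C = 58 + 0.87(4512) = 3983.44, so APC = 3983.44/4512 = 0.883

APC = 0.883; MPC = 0.87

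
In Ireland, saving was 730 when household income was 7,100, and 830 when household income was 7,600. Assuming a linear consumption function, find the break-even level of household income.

MPS = ΔS/ΔY = (830 − 730)/(7600 − 7100) = 100/500 = 0.2
MPC = 1 − MPS = 0.8
From S(7100) = 730: −a + 0.2(7100) = 730, so a = 1420 − 730 = 690
Break-even (S = 0): Y = a/MPS = 690/0.2 = 3450

Y = 3450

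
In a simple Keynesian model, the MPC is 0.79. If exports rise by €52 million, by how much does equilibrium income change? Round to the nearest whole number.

ΔY ≈ 248

The multiplier is 1/(1 − MPC) = 1/0.21.
ΔY = 52/0.21 = 247.62 ≈ 248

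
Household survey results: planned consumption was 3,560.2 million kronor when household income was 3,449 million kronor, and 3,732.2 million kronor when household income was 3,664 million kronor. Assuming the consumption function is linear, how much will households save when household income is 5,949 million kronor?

S = 388.8

MPC = (3732.2 − 3560.2)/(3664 − 3449) = 172/215 = 0.8
a = 3560.2 − 0.8(3449) = 3560.2 − 2759.2 = 801
C = 801 + 0.8(5949) = 5560.2
S = 5949 − 5560.2 = 388.8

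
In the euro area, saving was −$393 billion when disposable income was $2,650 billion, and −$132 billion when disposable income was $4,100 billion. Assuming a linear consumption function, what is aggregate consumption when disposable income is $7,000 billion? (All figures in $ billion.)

MPS = ΔS/ΔY = (-132 − (-393))/(4100 − 2650) = 261/1450 = 0.18
MPC = 1 − MPS = 0.82
Autonomous saving = -393 − 0.18(2650) = -870, so a = 870
C = 870 + 0.82(7000) = 870 + 5740 = 6610

C = 6610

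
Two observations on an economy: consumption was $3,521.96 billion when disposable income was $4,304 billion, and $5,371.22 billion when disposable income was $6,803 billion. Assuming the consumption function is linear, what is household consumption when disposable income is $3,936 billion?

MPC = (5371.22 − 3521.96)/(6803 − 4304) = 1849.26/2499 = 0.74
a = 3521.96 − 0.74(4304) = 3521.96 − 3184.96 = 337
C = 337 + 0.74(3936) = 337 + 2912.64 = 3249.64

C = 3249.64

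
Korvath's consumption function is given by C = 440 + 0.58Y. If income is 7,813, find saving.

S = 2841.46

C = 440 + 0.58(7813) = 440 + 4531.54 = 4971.54
S = Y − C = 7813 − 4971.54 = 2841.46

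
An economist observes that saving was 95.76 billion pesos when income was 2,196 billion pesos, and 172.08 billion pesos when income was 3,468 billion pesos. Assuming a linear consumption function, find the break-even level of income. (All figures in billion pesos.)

Y = 600

MPS = ΔS/ΔY = (172.08 − 95.76)/(3468 − 2196) = 76.32/1272 = 0.06
MPC = 1 − MPS = 0.94
From S(2196) = 95.76: −a + 0.06(2196) = 95.76, so a = 131.76 − 95.76 = 36
Break-even (S = 0): Y = a/MPS = 36/0.06 = 600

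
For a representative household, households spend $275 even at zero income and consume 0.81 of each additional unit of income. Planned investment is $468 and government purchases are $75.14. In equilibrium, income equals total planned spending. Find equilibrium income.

Y = C + I + G = 275 + 0.81Y + 468 + 75.14
Y − 0.81Y = 818.14
0.19Y = 818.14, so Y = 818.14/0.19 = 4306

Y = 4306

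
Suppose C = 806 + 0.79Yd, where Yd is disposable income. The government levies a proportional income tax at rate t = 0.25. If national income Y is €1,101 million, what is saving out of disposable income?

S = -632.5925

Yd = (1 − 0.25)(1101) = 0.75(1101) = 825.75
C = 806 + 0.79(825.75) = 806 + 652.3425 = 1458.3425
S = Yd − C = 825.75 − 1458.3425 = -632.5925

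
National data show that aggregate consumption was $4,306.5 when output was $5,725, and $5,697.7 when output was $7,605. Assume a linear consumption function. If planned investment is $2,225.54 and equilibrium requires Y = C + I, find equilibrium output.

Y = 8829

MPC = (5697.7 − 4306.5)/(7605 − 5725) = 1391.2/1880 = 0.74
a = 4306.5 − 0.74(5725) = 70
Equilibrium: Y = 70 + 0.74Y + 2225.54
0.26Y = 2295.54, so Y = 2295.54/0.26 = 8829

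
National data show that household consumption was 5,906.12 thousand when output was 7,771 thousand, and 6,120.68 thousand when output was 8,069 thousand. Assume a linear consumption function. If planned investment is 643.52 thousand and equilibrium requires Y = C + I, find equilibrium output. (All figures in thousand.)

Y = 3409

MPC = (6120.68 − 5906.12)/(8069 − 7771) = 214.56/298 = 0.72
a = 5906.12 − 0.72(7771) = 311
Equilibrium: Y = 311 + 0.72Y + 643.52
0.28Y = 954.52, so Y = 954.52/0.28 = 3409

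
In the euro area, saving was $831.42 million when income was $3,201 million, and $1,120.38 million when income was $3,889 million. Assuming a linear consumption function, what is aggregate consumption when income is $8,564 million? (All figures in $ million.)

C = 5480.12

MPS = ΔS/ΔY = (1120.38 − 831.42)/(3889 − 3201) = 288.96/688 = 0.42
MPC = 1 − MPS = 0.58
Autonomous saving = 831.42 − 0.42(3201) = -513, so a = 513
C = 513 + 0.58(8564) = 513 + 4967.12 = 5480.12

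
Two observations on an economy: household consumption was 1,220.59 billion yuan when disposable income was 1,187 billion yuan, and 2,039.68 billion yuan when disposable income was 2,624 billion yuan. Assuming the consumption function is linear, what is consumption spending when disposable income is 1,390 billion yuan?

C = 1336.3

MPC = (2039.68 − 1220.59)/(2624 − 1187) = 819.09/1437 = 0.57
a = 1220.59 − 0.57(1187) = 1220.59 − 676.59 = 544
C = 544 + 0.57(1390) = 544 + 792.3 = 1336.3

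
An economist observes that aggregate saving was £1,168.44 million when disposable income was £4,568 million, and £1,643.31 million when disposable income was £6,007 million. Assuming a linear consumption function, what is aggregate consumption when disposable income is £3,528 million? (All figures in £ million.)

C = 2702.76

MPS = ΔS/ΔY = (1643.31 − 1168.44)/(6007 − 4568) = 474.87/1439 = 0.33
MPC = 1 − MPS = 0.67
Autonomous saving = 1168.44 − 0.33(4568) = -339, so a = 339
C = 339 + 0.67(3528) = 339 + 2363.76 = 2702.76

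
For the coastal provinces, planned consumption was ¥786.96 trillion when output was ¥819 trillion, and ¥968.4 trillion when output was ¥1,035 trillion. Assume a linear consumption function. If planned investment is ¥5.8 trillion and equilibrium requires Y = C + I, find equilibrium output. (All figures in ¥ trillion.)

Y = 655

MPC = (968.4 − 786.96)/(1035 − 819) = 181.44/216 = 0.84
a = 786.96 − 0.84(819) = 99
Equilibrium: Y = 99 + 0.84Y + 5.8
0.16Y = 104.8, so Y = 104.8/0.16 = 655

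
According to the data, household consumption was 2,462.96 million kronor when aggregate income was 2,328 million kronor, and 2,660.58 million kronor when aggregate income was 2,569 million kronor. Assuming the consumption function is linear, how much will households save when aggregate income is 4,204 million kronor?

S = 202.72

MPC = (2660.58 − 2462.96)/(2569 − 2328) = 197.62/241 = 0.82
a = 2462.96 − 0.82(2328) = 2462.96 − 1908.96 = 554
C = 554 + 0.82(4204) = 4001.28
S = 4204 − 4001.28 = 202.72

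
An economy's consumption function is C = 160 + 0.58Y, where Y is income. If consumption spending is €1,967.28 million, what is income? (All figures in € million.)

Y = 3116

160 + 0.58Y = 1967.28
0.58Y = 1807.28, so Y = 1807.28/0.58 = 3116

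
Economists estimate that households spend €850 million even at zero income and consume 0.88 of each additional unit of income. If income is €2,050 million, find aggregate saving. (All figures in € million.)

S = -604

C = 850 + 0.88(2050) = 850 + 1804 = 2654
S = Y − C = 2050 − 2654 = -604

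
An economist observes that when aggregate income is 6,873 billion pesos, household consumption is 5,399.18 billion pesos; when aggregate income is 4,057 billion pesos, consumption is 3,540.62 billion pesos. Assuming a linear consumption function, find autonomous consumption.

a = 863

MPC = ΔC/ΔY = (5399.18 − 3540.62)/(6873 − 4057) = 1858.56/2816 = 0.66
a = C − MPC·Y = 3540.62 − 0.66(4057) = 3540.62 − 2677.62 = 863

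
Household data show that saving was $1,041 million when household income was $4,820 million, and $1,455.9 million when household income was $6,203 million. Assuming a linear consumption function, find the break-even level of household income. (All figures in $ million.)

MPS = ΔS/ΔY = (1455.9 − 1041)/(6203 − 4820) = 414.9/1383 = 0.3
MPC = 1 − MPS = 0.7
From S(4820) = 1041: −a + 0.3(4820) = 1041, so a = 1446 − 1041 = 405
Break-even (S = 0): Y = a/MPS = 405/0.3 = 1350

Y = 1350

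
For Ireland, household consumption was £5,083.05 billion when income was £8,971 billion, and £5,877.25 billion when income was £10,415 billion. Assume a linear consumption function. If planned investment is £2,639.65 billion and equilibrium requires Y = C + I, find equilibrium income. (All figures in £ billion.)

MPC = (5877.25 − 5083.05)/(10415 − 8971) = 794.2/1444 = 0.55
a = 5083.05 − 0.55(8971) = 149
Equilibrium: Y = 149 + 0.55Y + 2639.65
0.45Y = 2788.65, so Y = 2788.65/0.45 = 6197

Y = 6197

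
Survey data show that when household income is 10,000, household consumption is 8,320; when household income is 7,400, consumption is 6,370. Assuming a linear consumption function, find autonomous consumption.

a = 820

MPC = ΔC/ΔY = (8320 − 6370)/(10000 − 7400) = 1950/2600 = 0.75
a = C − MPC·Y = 6370 − 0.75(7400) = 6370 − 5550 = 820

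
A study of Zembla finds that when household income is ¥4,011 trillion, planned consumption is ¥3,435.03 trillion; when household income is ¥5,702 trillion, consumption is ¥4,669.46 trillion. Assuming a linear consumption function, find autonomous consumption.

a = 507

MPC = ΔC/ΔY = (4669.46 − 3435.03)/(5702 − 4011) = 1234.43/1691 = 0.73
a = C − MPC·Y = 3435.03 − 0.73(4011) = 3435.03 − 2928.03 = 507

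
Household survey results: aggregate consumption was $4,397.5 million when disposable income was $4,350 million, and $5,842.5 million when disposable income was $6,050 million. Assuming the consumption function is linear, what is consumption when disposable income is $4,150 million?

C = 4227.5

MPC = (5842.5 − 4397.5)/(6050 − 4350) = 1445/1700 = 0.85
a = 4397.5 − 0.85(4350) = 4397.5 − 3697.5 = 700
C = 700 + 0.85(4150) = 700 + 3527.5 = 4227.5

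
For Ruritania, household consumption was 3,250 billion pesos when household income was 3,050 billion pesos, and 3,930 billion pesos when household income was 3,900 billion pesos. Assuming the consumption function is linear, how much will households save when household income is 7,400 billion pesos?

MPC = (3930 − 3250)/(3900 − 3050) = 680/850 = 0.8
a = 3250 − 0.8(3050) = 3250 − 2440 = 810
C = 810 + 0.8(7400) = 6730
S = 7400 − 6730 = 670

S = 670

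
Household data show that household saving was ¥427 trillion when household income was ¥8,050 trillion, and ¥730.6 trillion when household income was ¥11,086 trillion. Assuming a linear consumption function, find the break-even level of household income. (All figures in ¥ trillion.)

MPS = ΔS/ΔY = (730.6 − 427)/(11086 − 8050) = 303.6/3036 = 0.1
MPC = 1 − MPS = 0.9
From S(8050) = 427: −a + 0.1(8050) = 427, so a = 805 − 427 = 378
Break-even (S = 0): Y = a/MPS = 378/0.1 = 3780

Y = 3780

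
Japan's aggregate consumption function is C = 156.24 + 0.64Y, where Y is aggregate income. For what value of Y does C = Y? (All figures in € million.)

At break-even, C = Y: 156.24 + 0.64Y = Y
0.36Y = 156.24, so Y = 156.24/0.36 = 434

Y = 434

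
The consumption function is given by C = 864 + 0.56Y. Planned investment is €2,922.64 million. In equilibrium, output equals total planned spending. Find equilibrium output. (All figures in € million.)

Y = C + I = 864 + 0.56Y + 2922.64
Y − 0.56Y = 3786.64
0.44Y = 3786.64, so Y = 3786.64/0.44 = 8606

Y = 8606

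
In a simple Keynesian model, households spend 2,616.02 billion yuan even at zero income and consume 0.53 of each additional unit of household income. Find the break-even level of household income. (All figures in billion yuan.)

Y = 5566

At break-even, C = Y: 2616.02 + 0.53Y = Y
0.47Y = 2616.02, so Y = 2616.02/0.47 = 5566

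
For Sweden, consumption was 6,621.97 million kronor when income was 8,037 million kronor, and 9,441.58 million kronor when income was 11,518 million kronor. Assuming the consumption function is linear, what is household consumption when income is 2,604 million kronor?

MPC = (9441.58 − 6621.97)/(11518 − 8037) = 2819.61/3481 = 0.81
a = 6621.97 − 0.81(8037) = 6621.97 − 6509.97 = 112
C = 112 + 0.81(2604) = 112 + 2109.24 = 2221.24

C = 2221.24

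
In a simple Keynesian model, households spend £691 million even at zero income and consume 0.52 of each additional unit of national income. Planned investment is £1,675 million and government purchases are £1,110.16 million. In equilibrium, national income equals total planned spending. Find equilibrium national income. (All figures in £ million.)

Y = C + I + G = 691 + 0.52Y + 1675 + 1110.16
Y − 0.52Y = 3476.16
0.48Y = 3476.16, so Y = 3476.16/0.48 = 7242

Y = 7242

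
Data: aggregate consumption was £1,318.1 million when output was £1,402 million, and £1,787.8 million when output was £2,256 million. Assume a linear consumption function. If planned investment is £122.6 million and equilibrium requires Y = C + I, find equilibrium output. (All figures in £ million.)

Y = 1488

MPC = (1787.8 − 1318.1)/(2256 − 1402) = 469.7/854 = 0.55
a = 1318.1 − 0.55(1402) = 547
Equilibrium: Y = 547 + 0.55Y + 122.6
0.45Y = 669.6, so Y = 669.6/0.45 = 1488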